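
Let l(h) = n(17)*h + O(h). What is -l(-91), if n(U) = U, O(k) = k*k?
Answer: -6734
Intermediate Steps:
O(k) = k²
l(h) = h² + 17*h (l(h) = 17*h + h² = h² + 17*h)
-l(-91) = -(-91)*(17 - 91) = -(-91)*(-74) = -1*6734 = -6734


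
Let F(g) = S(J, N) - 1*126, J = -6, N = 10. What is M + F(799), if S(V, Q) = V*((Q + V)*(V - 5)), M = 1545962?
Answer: 1546100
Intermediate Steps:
S(V, Q) = V*(-5 + V)*(Q + V) (S(V, Q) = V*((Q + V)*(-5 + V)) = V*((-5 + V)*(Q + V)) = V*(-5 + V)*(Q + V))
F(g) = 138 (F(g) = -6*((-6)² - 5*10 - 5*(-6) + 10*(-6)) - 1*126 = -6*(36 - 50 + 30 - 60) - 126 = -6*(-44) - 126 = 264 - 126 = 138)
M + F(799) = 1545962 + 138 = 1546100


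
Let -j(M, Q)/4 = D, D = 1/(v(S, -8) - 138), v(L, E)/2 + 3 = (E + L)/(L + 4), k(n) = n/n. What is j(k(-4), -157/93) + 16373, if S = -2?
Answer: 1260723/77 ≈ 16373.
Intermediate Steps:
k(n) = 1
v(L, E) = -6 + 2*(E + L)/(4 + L) (v(L, E) = -6 + 2*((E + L)/(L + 4)) = -6 + 2*((E + L)/(4 + L)) = -6 + 2*(E + L)/(4 + L))
D = -1/154 (D = 1/(2*(-12 - 8 - 2*(-2))/(4 - 2) - 138) = 1/(2*(-12 - 8 + 4)/2 - 138) = 1/(2*(½)*(-16) - 138) = 1/(-16 - 138) = 1/(-154) = -1/154 ≈ -0.0064935)
j(M, Q) = 2/77 (j(M, Q) = -4*(-1/154) = 2/77)
j(k(-4), -157/93) + 16373 = 2/77 + 16373 = 1260723/77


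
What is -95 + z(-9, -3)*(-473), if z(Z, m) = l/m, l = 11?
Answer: 4918/3 ≈ 1639.3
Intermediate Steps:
z(Z, m) = 11/m
-95 + z(-9, -3)*(-473) = -95 + (11/(-3))*(-473) = -95 + (11*(-⅓))*(-473) = -95 - 11/3*(-473) = -95 + 5203/3 = 4918/3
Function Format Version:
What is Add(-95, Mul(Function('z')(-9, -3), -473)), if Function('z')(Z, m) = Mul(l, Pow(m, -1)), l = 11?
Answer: Rational(4918, 3) ≈ 1639.3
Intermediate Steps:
Function('z')(Z, m) = Mul(11, Pow(m, -1))
Add(-95, Mul(Function('z')(-9, -3), -473)) = Add(-95, Mul(Mul(11, Pow(-3, -1)), -473)) = Add(-95, Mul(Mul(11, Rational(-1, 3)), -473)) = Add(-95, Mul(Rational(-11, 3), -473)) = Add(-95, Rational(5203, 3)) = Rational(4918, 3)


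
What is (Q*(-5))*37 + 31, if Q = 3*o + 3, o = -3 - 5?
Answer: 3916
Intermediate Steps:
o = -8
Q = -21 (Q = 3*(-8) + 3 = -24 + 3 = -21)
(Q*(-5))*37 + 31 = -21*(-5)*37 + 31 = 105*37 + 31 = 3885 + 31 = 3916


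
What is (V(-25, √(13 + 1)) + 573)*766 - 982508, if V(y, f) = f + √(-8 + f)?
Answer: -543590 + 766*√14 + 766*√(-8 + √14) ≈ -5.4072e+5 + 1580.7*I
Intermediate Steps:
(V(-25, √(13 + 1)) + 573)*766 - 982508 = ((√(13 + 1) + √(-8 + √(13 + 1))) + 573)*766 - 982508 = ((√14 + √(-8 + √14)) + 573)*766 - 982508 = (573 + √14 + √(-8 + √14))*766 - 982508 = (438918 + 766*√14 + 766*√(-8 + √14)) - 982508 = -543590 + 766*√14 + 766*√(-8 + √14)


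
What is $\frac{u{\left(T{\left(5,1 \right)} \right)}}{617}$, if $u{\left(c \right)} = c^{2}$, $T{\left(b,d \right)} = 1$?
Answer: $\frac{1}{617} \approx 0.0016207$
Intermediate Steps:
$\frac{u{\left(T{\left(5,1 \right)} \right)}}{617} = \frac{1^{2}}{617} = 1 \cdot \frac{1}{617} = \frac{1}{617}$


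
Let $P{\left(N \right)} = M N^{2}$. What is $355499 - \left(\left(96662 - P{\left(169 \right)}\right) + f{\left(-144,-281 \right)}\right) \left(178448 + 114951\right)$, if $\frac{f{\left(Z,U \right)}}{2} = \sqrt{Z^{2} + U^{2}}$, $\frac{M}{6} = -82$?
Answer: $-4151206447427 - 586798 \sqrt{99697} \approx -4.1514 \cdot 10^{12}$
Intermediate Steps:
$M = -492$ ($M = 6 \left(-82\right) = -492$)
$P{\left(N \right)} = - 492 N^{2}$
$f{\left(Z,U \right)} = 2 \sqrt{U^{2} + Z^{2}}$ ($f{\left(Z,U \right)} = 2 \sqrt{Z^{2} + U^{2}} = 2 \sqrt{U^{2} + Z^{2}}$)
$355499 - \left(\left(96662 - P{\left(169 \right)}\right) + f{\left(-144,-281 \right)}\right) \left(178448 + 114951\right) = 355499 - \left(\left(96662 - - 492 \cdot 169^{2}\right) + 2 \sqrt{\left(-281\right)^{2} + \left(-144\right)^{2}}\right) \left(178448 + 114951\right) = 355499 - \left(\left(96662 - \left(-492\right) 28561\right) + 2 \sqrt{78961 + 20736}\right) 293399 = 355499 - \left(\left(96662 - -14052012\right) + 2 \sqrt{99697}\right) 293399 = 355499 - \left(\left(96662 + 14052012\right) + 2 \sqrt{99697}\right) 293399 = 355499 - \left(14148674 + 2 \sqrt{99697}\right) 293399 = 355499 - \left(4151206802926 + 586798 \sqrt{99697}\right) = -4151206447427 - 586798 \sqrt{99697}$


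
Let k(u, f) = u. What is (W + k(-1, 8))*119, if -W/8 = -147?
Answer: 139825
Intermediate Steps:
W = 1176 (W = -8*(-147) = 1176)
(W + k(-1, 8))*119 = (1176 - 1)*119 = 1175*119 = 139825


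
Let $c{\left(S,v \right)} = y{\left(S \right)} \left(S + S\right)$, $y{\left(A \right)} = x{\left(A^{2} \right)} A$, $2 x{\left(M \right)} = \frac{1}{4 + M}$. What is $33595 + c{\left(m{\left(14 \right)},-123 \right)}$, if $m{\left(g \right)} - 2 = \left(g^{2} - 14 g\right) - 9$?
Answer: $\frac{1780584}{53} \approx 33596.0$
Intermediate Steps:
$x{\left(M \right)} = \frac{1}{2 \left(4 + M\right)}$
$m{\left(g \right)} = -7 + g^{2} - 14 g$ ($m{\left(g \right)} = 2 - \left(9 - g^{2} + 14 g\right) = -7 + g^{2} - 14 g$)
$y{\left(A \right)} = \frac{A}{2 \left(4 + A^{2}\right)}$ ($y{\left(A \right)} = \frac{1}{2 \left(4 + A^{2}\right)} A = \frac{A}{2 \left(4 + A^{2}\right)}$)
$c{\left(S,v \right)} = \frac{S^{2}}{4 + S^{2}}$ ($c{\left(S,v \right)} = \frac{S}{2 \left(4 + S^{2}\right)} \left(S + S\right) = \frac{S}{2 \left(4 + S^{2}\right)} 2 S = \frac{S^{2}}{4 + S^{2}}$)
$33595 + c{\left(m{\left(14 \right)},-123 \right)} = 33595 + \frac{\left(-7 + 14^{2} - 196\right)^{2}}{4 + \left(-7 + 14^{2} - 196\right)^{2}} = 33595 + \frac{\left(-7 + 196 - 196\right)^{2}}{4 + \left(-7 + 196 - 196\right)^{2}} = 33595 + \frac{\left(-7\right)^{2}}{4 + \left(-7\right)^{2}} = 33595 + \frac{49}{4 + 49} = 33595 + \frac{49}{53} = \frac{1780584}{53}$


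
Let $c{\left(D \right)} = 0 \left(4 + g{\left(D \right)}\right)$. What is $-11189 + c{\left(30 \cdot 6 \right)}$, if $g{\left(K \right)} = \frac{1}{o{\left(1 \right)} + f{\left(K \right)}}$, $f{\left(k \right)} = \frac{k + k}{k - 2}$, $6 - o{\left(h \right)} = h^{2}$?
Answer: $-11189$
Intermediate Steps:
$o{\left(h \right)} = 6 - h^{2}$
$f{\left(k \right)} = \frac{2 k}{-2 + k}$
$g{\left(K \right)} = \frac{1}{5 + \frac{2 K}{-2 + K}}$ ($g{\left(K \right)} = \frac{1}{\left(6 - 1^{2}\right) + \frac{2 K}{-2 + K}} = \frac{1}{\left(6 - 1\right) + \frac{2 K}{-2 + K}} = \frac{1}{5 + \frac{2 K}{-2 + K}}$)
$c{\left(D \right)} = 0$ ($c{\left(D \right)} = 0 \left(4 + \frac{-2 + D}{-10 + 7 D}\right) = 0$)
$-11189 + c{\left(30 \cdot 6 \right)} = -11189 + 0 = -11189$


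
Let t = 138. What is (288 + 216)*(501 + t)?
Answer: 322056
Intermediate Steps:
(288 + 216)*(501 + t) = (288 + 216)*(501 + 138) = 504*639 = 322056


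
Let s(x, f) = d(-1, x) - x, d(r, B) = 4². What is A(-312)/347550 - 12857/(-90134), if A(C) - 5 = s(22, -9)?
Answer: 1117090054/7831517925 ≈ 0.14264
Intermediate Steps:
d(r, B) = 16
s(x, f) = 16 - x
A(C) = -1 (A(C) = 5 + (16 - 1*22) = 5 + (16 - 22) = 5 - 6 = -1)
A(-312)/347550 - 12857/(-90134) = -1/347550 - 12857/(-90134) = -1*1/347550 - 12857*(-1/90134) = -1/347550 + 12857/90134 = 1117090054/7831517925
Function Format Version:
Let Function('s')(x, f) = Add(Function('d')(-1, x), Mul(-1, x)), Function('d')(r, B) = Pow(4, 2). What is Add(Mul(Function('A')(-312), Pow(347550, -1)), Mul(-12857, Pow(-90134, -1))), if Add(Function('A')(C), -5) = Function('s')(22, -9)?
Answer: Rational(1117090054, 7831517925) ≈ 0.14264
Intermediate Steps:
Function('d')(r, B) = 16
Function('s')(x, f) = Add(16, Mul(-1, x))
Function('A')(C) = -1 (Function('A')(C) = Add(5, Add(16, Mul(-1, 22))) = Add(5, Add(16, -22)) = Add(5, -6) = -1)
Add(Mul(Function('A')(-312), Pow(347550, -1)), Mul(-12857, Pow(-90134, -1))) = Add(Mul(-1, Pow(347550, -1)), Mul(-12857, Pow(-90134, -1))) = Add(Mul(-1, Rational(1, 347550)), Mul(-12857, Rational(-1, 90134))) = Add(Rational(-1, 347550), Rational(12857, 90134)) = Rational(1117090054, 7831517925)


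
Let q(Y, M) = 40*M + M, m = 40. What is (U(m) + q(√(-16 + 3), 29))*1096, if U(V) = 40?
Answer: 1346984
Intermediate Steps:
q(Y, M) = 41*M
(U(m) + q(√(-16 + 3), 29))*1096 = (40 + 41*29)*1096 = (40 + 1189)*1096 = 1229*1096 = 1346984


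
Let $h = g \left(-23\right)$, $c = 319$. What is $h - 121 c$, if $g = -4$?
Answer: $-38507$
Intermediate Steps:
$h = 92$ ($h = \left(-4\right) \left(-23\right) = 92$)
$h - 121 c = 92 - 38599 = -38507$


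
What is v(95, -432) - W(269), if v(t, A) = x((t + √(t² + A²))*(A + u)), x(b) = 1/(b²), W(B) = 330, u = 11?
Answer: -1018551805959434303/3086520624119808 - 95*√195649/3086520624119808 ≈ -330.00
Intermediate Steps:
x(b) = b⁻²
v(t, A) = 1/((11 + A)²*(t + √(A² + t²))²) (v(t, A) = ((t + √(t² + A²))*(A + 11))⁻² = ((t + √(A² + t²))*(11 + A))⁻² = ((11 + A)*(t + √(A² + t²)))⁻² = 1/((11 + A)²*(t + √(A² + t²))²))
v(95, -432) - W(269) = (11*95 + 11*√((-432)² + 95²) - 432*95 - 432*√((-432)² + 95²))⁻² - 1*330 = (1045 + 11*√(186624 + 9025) - 41040 - 432*√(186624 + 9025))⁻² - 330 = (1045 + 11*√195649 - 41040 - 432*√195649)⁻² - 330 = (-39995 - 421*√195649)⁻² - 330 = -330 + (-39995 - 421*√195649)⁻²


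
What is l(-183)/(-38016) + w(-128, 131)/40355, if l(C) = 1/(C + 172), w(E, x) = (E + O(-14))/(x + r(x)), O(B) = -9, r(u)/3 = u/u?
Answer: -25941271/1130657996160 ≈ -2.2944e-5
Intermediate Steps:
r(u) = 3 (r(u) = 3*(u/u) = 3*1 = 3)
w(E, x) = (-9 + E)/(3 + x) (w(E, x) = (E - 9)/(x + 3) = (-9 + E)/(3 + x))
l(C) = 1/(172 + C)
l(-183)/(-38016) + w(-128, 131)/40355 = 1/((172 - 183)*(-38016)) + ((-9 - 128)/(3 + 131))/40355 = -1/38016/(-11) + (-137/134)*(1/40355) = -1/11*(-1/38016) + ((1/134)*(-137))*(1/40355) = 1/418176 - 137/134*1/40355 = 1/418176 - 137/5407570 = -25941271/1130657996160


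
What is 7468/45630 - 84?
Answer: -1912726/22815 ≈ -83.836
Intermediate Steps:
7468/45630 - 84 = 7468*(1/45630) - 84 = 3734/22815 - 84 = -1912726/22815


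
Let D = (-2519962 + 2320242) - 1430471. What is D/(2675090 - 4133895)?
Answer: 1630191/1458805 ≈ 1.1175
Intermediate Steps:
D = -1630191 (D = -199720 - 1430471 = -1630191)
D/(2675090 - 4133895) = -1630191/(2675090 - 4133895) = -1630191/(-1458805) = -1630191*(-1/1458805) = 1630191/1458805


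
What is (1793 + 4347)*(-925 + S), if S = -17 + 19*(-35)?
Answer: -9866980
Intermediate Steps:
S = -682 (S = -17 - 665 = -682)
(1793 + 4347)*(-925 + S) = (1793 + 4347)*(-925 - 682) = 6140*(-1607) = -9866980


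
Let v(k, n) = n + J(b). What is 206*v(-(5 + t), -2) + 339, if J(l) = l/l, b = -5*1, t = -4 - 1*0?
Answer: 133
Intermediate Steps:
t = -4 (t = -4 + 0 = -4)
b = -5
J(l) = 1
v(k, n) = 1 + n (v(k, n) = n + 1 = 1 + n)
206*v(-(5 + t), -2) + 339 = 206*(1 - 2) + 339 = 206*(-1) + 339 = -206 + 339 = 133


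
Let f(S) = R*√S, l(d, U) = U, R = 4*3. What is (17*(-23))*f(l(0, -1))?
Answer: -4692*I ≈ -4692.0*I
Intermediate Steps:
R = 12
f(S) = 12*√S
(17*(-23))*f(l(0, -1)) = (17*(-23))*(12*√(-1)) = -4692*I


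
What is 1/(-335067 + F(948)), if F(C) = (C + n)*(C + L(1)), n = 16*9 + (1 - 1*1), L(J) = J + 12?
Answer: 1/714345 ≈ 1.3999e-6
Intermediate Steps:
L(J) = 12 + J
n = 144 (n = 144 + (1 - 1) = 144 + 0 = 144)
F(C) = (13 + C)*(144 + C) (F(C) = (C + 144)*(C + (12 + 1)) = (144 + C)*(C + 13) = (144 + C)*(13 + C) = (13 + C)*(144 + C))
1/(-335067 + F(948)) = 1/(-335067 + (1872 + 948² + 157*948)) = 1/(-335067 + (1872 + 898704 + 148836)) = 1/(-335067 + 1049412) = 1/714345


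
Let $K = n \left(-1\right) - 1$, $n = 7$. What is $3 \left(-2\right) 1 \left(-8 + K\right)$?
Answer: $96$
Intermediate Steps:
$K = -8$ ($K = 7 \left(-1\right) - 1 = -7 - 1 = -8$)
$3 \left(-2\right) 1 \left(-8 + K\right) = 3 \left(-2\right) 1 \left(-8 - 8\right) = \left(-6\right) 1 \left(-16\right) = \left(-6\right) \left(-16\right) = 96$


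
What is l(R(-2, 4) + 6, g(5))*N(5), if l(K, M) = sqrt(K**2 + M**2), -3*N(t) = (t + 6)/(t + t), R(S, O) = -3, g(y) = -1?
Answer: -11*sqrt(10)/30 ≈ -1.1595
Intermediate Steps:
N(t) = -(6 + t)/(6*t) (N(t) = -(t + 6)/(3*(t + t)) = -(6 + t)/(3*(2*t)) = -(6 + t)*1/(2*t)/3 = -(6 + t)/(6*t))
l(R(-2, 4) + 6, g(5))*N(5) = sqrt((-3 + 6)**2 + (-1)**2)*((1/6)*(-6 - 1*5)/5) = sqrt(3**2 + 1)*((1/6)*(1/5)*(-6 - 5)) = sqrt(9 + 1)*((1/6)*(1/5)*(-11)) = sqrt(10)*(-11/30) = -11*sqrt(10)/30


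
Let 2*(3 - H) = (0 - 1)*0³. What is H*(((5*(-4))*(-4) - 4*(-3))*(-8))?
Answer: -2208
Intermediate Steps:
H = 3 (H = 3 - (0 - 1)*0³/2 = 3 - (-1)*0/2 = 3 - ½*0 = 3 + 0 = 3)
H*(((5*(-4))*(-4) - 4*(-3))*(-8)) = 3*(((5*(-4))*(-4) - 4*(-3))*(-8)) = 3*((-20*(-4) + 12)*(-8)) = 3*((80 + 12)*(-8)) = 3*(92*(-8)) = 3*(-736) = -2208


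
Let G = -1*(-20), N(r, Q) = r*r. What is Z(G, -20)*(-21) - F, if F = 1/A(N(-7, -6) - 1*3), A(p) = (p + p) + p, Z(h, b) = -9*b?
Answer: -521641/138 ≈ -3780.0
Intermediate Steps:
N(r, Q) = r²
G = 20
A(p) = 3*p (A(p) = 2*p + p = 3*p)
F = 1/138 (F = 1/(3*((-7)² - 1*3)) = 1/(3*(49 - 3)) = 1/(3*46) = 1/138 ≈ 0.0072464)
Z(G, -20)*(-21) - F = -9*(-20)*(-21) - 1*1/138 = 180*(-21) - 1/138 = -3780 - 1/138 = -521641/138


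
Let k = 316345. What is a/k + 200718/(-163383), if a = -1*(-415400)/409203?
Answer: -1732182756776062/1409987916361827 ≈ -1.2285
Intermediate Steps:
a = 415400/409203 (a = 415400*(1/409203) = 415400/409203 ≈ 1.0151)
a/k + 200718/(-163383) = (415400/409203)/316345 + 200718/(-163383) = (415400/409203)*(1/316345) + 200718*(-1/163383) = 83080/25889864607 - 66906/54461 = -1732182756776062/1409987916361827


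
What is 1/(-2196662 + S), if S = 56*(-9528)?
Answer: -1/2730230 ≈ -3.6627e-7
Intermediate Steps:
S = -533568
1/(-2196662 + S) = 1/(-2196662 - 533568) = 1/(-2730230) = -1/2730230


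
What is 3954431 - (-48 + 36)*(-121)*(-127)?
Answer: 4138835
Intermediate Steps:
3954431 - (-48 + 36)*(-121)*(-127) = 3954431 - (-12*(-121))*(-127) = 3954431 - 1452*(-127) = 3954431 - 1*(-184404) = 3954431 + 184404 = 4138835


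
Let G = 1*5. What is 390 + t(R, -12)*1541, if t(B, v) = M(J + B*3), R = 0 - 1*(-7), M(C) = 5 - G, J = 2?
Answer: 390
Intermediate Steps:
G = 5
M(C) = 0 (M(C) = 5 - 1*5 = 5 - 5 = 0)
R = 7 (R = 0 + 7 = 7)
t(B, v) = 0
390 + t(R, -12)*1541 = 390 + 0*1541 = 390 + 0 = 390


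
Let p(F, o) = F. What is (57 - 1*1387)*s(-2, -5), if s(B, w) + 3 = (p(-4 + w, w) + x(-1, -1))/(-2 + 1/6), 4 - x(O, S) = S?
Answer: 11970/11 ≈ 1088.2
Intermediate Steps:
x(O, S) = 4 - S
s(B, w) = -39/11 - 6*w/11 (s(B, w) = -3 + ((-4 + w) + (4 - 1*(-1)))/(-2 + 1/6) = -3 + ((-4 + w) + (4 + 1))/(-2 + ⅙) = -3 + ((-4 + w) + 5)/(-11/6) = -3 + (1 + w)*(-6/11) = -3 + (-6/11 - 6*w/11) = -39/11 - 6*w/11)
(57 - 1*1387)*s(-2, -5) = (57 - 1*1387)*(-39/11 - 6/11*(-5)) = (57 - 1387)*(-39/11 + 30/11) = -1330*(-9/11) = 11970/11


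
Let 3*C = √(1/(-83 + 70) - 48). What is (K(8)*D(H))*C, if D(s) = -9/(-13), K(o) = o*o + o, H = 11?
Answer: 5400*I*√13/169 ≈ 115.21*I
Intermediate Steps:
K(o) = o + o² (K(o) = o² + o = o + o²)
D(s) = 9/13 (D(s) = -9*(-1/13) = 9/13)
C = 25*I*√13/39 (C = √(1/(-83 + 70) - 48)/3 = √(1/(-13) - 48)/3 = √(-1/13 - 48)/3 = √(-625/13)/3 = (25*I*√13/13)/3 = 25*I*√13/39 ≈ 2.3113*I)
(K(8)*D(H))*C = ((8*(1 + 8))*(9/13))*(25*I*√13/39) = ((8*9)*(9/13))*(25*I*√13/39) = (72*(9/13))*(25*I*√13/39) = 648*(25*I*√13/39)/13 = 5400*I*√13/169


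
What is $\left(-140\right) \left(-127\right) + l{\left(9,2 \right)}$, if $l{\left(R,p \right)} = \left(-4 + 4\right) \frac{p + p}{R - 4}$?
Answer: $17780$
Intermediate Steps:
$l{\left(R,p \right)} = 0$ ($l{\left(R,p \right)} = 0 \frac{2 p}{-4 + R} = 0$)
$\left(-140\right) \left(-127\right) + l{\left(9,2 \right)} = \left(-140\right) \left(-127\right) + 0 = 17780 + 0 = 17780$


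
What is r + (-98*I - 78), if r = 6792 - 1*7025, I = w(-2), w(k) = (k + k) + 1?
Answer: -17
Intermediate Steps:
w(k) = 1 + 2*k (w(k) = 2*k + 1 = 1 + 2*k)
I = -3 (I = 1 + 2*(-2) = 1 - 4 = -3)
r = -233 (r = 6792 - 7025 = -233)
r + (-98*I - 78) = -233 + (-98*(-3) - 78) = -233 + (294 - 78) = -233 + 216 = -17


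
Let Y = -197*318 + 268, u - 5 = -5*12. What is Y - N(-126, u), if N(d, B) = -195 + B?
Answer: -62128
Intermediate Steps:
u = -55 (u = 5 - 5*12 = 5 - 60 = -55)
Y = -62378 (Y = -62646 + 268 = -62378)
Y - N(-126, u) = -62378 - (-195 - 55) = -62378 - 1*(-250) = -62378 + 250 = -62128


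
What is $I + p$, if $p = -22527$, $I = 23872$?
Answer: $1345$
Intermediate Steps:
$I + p = 23872 - 22527 = 1345$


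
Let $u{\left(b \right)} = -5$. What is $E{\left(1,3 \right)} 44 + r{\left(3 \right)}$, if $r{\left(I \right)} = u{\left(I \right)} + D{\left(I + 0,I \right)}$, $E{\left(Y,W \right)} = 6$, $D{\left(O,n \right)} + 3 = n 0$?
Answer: $256$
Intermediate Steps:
$D{\left(O,n \right)} = -3$ ($D{\left(O,n \right)} = -3 + n 0 = -3 + 0 = -3$)
$r{\left(I \right)} = -8$ ($r{\left(I \right)} = -5 - 3 = -8$)
$E{\left(1,3 \right)} 44 + r{\left(3 \right)} = 6 \cdot 44 - 8 = 264 - 8 = 256$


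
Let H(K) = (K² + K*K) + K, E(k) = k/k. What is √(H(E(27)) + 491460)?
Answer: 3*√54607 ≈ 701.04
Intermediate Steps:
E(k) = 1
H(K) = K + 2*K² (H(K) = (K² + K²) + K = 2*K² + K = K + 2*K²)
√(H(E(27)) + 491460) = √(1*(1 + 2*1) + 491460) = √(1*(1 + 2) + 491460) = √(1*3 + 491460) = √(3 + 491460) = √491463 = 3*√54607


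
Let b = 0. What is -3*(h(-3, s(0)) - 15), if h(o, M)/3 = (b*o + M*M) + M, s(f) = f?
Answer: 45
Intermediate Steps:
h(o, M) = 3*M + 3*M² (h(o, M) = 3*((0*o + M*M) + M) = 3*((0 + M²) + M) = 3*(M² + M) = 3*(M + M²) = 3*M + 3*M²)
-3*(h(-3, s(0)) - 15) = -3*(3*0*(1 + 0) - 15) = -3*(3*0*1 - 15) = -3*(0 - 15) = -3*(-15) = 45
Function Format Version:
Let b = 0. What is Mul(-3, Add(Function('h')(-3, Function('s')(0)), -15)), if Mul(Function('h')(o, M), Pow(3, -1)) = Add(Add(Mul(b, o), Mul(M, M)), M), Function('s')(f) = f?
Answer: 45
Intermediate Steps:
Function('h')(o, M) = Add(Mul(3, M), Mul(3, Pow(M, 2))) (Function('h')(o, M) = Mul(3, Add(Add(Mul(0, o), Mul(M, M)), M)) = Mul(3, Add(Add(0, Pow(M, 2)), M)) = Mul(3, Add(Pow(M, 2), M)) = Mul(3, Add(M, Pow(M, 2))) = Add(Mul(3, M), Mul(3, Pow(M, 2))))
Mul(-3, Add(Function('h')(-3, Function('s')(0)), -15)) = Mul(-3, Add(Mul(3, 0, Add(1, 0)), -15)) = Mul(-3, Add(Mul(3, 0, 1), -15)) = Mul(-3, Add(0, -15)) = Mul(-3, -15) = 45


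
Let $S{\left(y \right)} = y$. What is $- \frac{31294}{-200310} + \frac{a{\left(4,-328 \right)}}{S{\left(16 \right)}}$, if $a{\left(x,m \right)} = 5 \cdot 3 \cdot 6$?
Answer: $\frac{4632151}{801240} \approx 5.7812$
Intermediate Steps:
$a{\left(x,m \right)} = 90$ ($a{\left(x,m \right)} = 15 \cdot 6 = 90$)
$- \frac{31294}{-200310} + \frac{a{\left(4,-328 \right)}}{S{\left(16 \right)}} = - \frac{31294}{-200310} + \frac{90}{16} = \left(-31294\right) \left(- \frac{1}{200310}\right) + 90 \cdot \frac{1}{16} = \frac{15647}{100155} + \frac{45}{8} = \frac{4632151}{801240}$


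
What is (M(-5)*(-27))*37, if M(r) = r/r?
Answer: -999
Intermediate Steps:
M(r) = 1
(M(-5)*(-27))*37 = (1*(-27))*37 = -27*37 = -999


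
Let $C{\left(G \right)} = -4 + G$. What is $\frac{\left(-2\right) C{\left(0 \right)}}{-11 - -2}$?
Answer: $- \frac{8}{9} \approx -0.88889$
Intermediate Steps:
$\frac{\left(-2\right) C{\left(0 \right)}}{-11 - -2} = \frac{\left(-2\right) \left(-4 + 0\right)}{-11 - -2} = \frac{\left(-2\right) \left(-4\right)}{-11 + 2} = \frac{8}{-9} = 8 \left(- \frac{1}{9}\right) = - \frac{8}{9}$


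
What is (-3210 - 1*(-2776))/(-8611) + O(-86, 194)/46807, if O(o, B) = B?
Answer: 21984772/403055077 ≈ 0.054545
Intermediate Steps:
(-3210 - 1*(-2776))/(-8611) + O(-86, 194)/46807 = (-3210 - 1*(-2776))/(-8611) + 194/46807 = (-3210 + 2776)*(-1/8611) + 194*(1/46807) = -434*(-1/8611) + 194/46807 = 434/8611 + 194/46807 = 21984772/403055077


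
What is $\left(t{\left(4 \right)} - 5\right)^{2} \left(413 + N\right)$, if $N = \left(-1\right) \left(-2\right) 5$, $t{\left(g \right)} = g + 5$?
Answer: $6768$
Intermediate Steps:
$t{\left(g \right)} = 5 + g$
$N = 10$ ($N = 2 \cdot 5 = 10$)
$\left(t{\left(4 \right)} - 5\right)^{2} \left(413 + N\right) = \left(\left(5 + 4\right) - 5\right)^{2} \left(413 + 10\right) = \left(9 - 5\right)^{2} \cdot 423 = 4^{2} \cdot 423 = 16 \cdot 423 = 6768$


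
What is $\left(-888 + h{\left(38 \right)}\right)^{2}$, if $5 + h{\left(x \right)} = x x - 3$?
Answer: $300304$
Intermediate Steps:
$h{\left(x \right)} = -8 + x^{2}$ ($h{\left(x \right)} = -5 + \left(x x - 3\right) = -5 + \left(x^{2} - 3\right) = -5 + \left(-3 + x^{2}\right) = -8 + x^{2}$)
$\left(-888 + h{\left(38 \right)}\right)^{2} = \left(-888 - \left(8 - 38^{2}\right)\right)^{2} = \left(-888 + \left(-8 + 1444\right)\right)^{2} = \left(-888 + 1436\right)^{2} = 548^{2} = 300304$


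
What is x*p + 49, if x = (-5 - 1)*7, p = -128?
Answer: 5425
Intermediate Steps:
x = -42 (x = -6*7 = -42)
x*p + 49 = -42*(-128) + 49 = 5376 + 49 = 5425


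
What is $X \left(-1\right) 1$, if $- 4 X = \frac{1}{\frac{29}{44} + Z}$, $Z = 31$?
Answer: $\frac{11}{1393} \approx 0.0078966$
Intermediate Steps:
$X = - \frac{11}{1393}$ ($X = - \frac{1}{4 \left(\frac{29}{44} + 31\right)} = - \frac{1}{4 \cdot \frac{1393}{44}} = \left(- \frac{1}{4}\right) \frac{44}{1393} = - \frac{11}{1393} \approx -0.0078966$)
$X \left(-1\right) 1 = \left(- \frac{11}{1393}\right) \left(-1\right) 1 = \frac{11}{1393} \cdot 1 = \frac{11}{1393}$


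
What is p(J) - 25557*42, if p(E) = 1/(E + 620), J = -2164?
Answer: -1657320337/1544 ≈ -1.0734e+6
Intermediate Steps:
p(E) = 1/(620 + E)
p(J) - 25557*42 = 1/(620 - 2164) - 25557*42 = 1/(-1544) - 1073394 = -1/1544 - 1073394 = -1657320337/1544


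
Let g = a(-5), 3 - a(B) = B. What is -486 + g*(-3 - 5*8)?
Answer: -830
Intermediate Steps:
a(B) = 3 - B
g = 8 (g = 3 - 1*(-5) = 3 + 5 = 8)
-486 + g*(-3 - 5*8) = -486 + 8*(-3 - 5*8) = -486 + 8*(-3 - 40) = -486 + 8*(-43) = -486 - 344 = -830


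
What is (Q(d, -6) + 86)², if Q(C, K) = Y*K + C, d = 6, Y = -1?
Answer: 9604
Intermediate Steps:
Q(C, K) = C - K (Q(C, K) = -K + C = C - K)
(Q(d, -6) + 86)² = ((6 - 1*(-6)) + 86)² = ((6 + 6) + 86)² = (12 + 86)² = 98² = 9604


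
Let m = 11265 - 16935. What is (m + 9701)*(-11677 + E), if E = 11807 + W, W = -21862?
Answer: -87601692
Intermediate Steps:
m = -5670
E = -10055 (E = 11807 - 21862 = -10055)
(m + 9701)*(-11677 + E) = (-5670 + 9701)*(-11677 - 10055) = 4031*(-21732) = -87601692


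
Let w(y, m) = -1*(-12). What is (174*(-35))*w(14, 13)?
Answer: -73080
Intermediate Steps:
w(y, m) = 12
(174*(-35))*w(14, 13) = (174*(-35))*12 = -6090*12 = -73080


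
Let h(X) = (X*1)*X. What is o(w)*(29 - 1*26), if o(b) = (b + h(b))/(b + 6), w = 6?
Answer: 21/2 ≈ 10.500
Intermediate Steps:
h(X) = X**2 (h(X) = X*X = X**2)
o(b) = (b + b**2)/(6 + b) (o(b) = (b + b**2)/(b + 6) = (b + b**2)/(6 + b))
o(w)*(29 - 1*26) = (6*(1 + 6)/(6 + 6))*(29 - 1*26) = (6*7/12)*(29 - 26) = (6*(1/12)*7)*3 = (7/2)*3 = 21/2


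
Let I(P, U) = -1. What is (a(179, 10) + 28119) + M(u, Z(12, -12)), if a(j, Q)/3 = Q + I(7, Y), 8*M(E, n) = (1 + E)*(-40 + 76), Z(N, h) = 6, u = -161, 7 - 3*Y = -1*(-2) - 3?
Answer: 27426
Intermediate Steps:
Y = 8/3 (Y = 7/3 - (-1*(-2) - 3)/3 = 7/3 - (2 - 3)/3 = 7/3 - ⅓*(-1) = 7/3 + ⅓ = 8/3 ≈ 2.6667)
M(E, n) = 9/2 + 9*E/2 (M(E, n) = ((1 + E)*(-40 + 76))/8 = ((1 + E)*36)/8 = (36 + 36*E)/8 = 9/2 + 9*E/2)
a(j, Q) = -3 + 3*Q (a(j, Q) = 3*(Q - 1) = 3*(-1 + Q) = -3 + 3*Q)
(a(179, 10) + 28119) + M(u, Z(12, -12)) = ((-3 + 3*10) + 28119) + (9/2 + (9/2)*(-161)) = ((-3 + 30) + 28119) + (9/2 - 1449/2) = (27 + 28119) - 720 = 28146 - 720 = 27426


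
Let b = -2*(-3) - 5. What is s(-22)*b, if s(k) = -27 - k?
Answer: -5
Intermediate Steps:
b = 1 (b = 6 - 5 = 1)
s(-22)*b = (-27 - 1*(-22))*1 = (-27 + 22)*1 = -5*1 = -5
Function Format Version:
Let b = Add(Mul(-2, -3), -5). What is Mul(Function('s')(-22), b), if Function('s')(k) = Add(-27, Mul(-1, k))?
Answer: -5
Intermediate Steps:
b = 1 (b = Add(6, -5) = 1)
Mul(Function('s')(-22), b) = Mul(Add(-27, Mul(-1, -22)), 1) = Mul(Add(-27, 22), 1) = Mul(-5, 1) = -5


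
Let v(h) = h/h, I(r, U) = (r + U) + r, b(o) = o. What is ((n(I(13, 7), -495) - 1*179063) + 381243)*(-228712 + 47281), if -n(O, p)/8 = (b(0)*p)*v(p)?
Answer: -36681719580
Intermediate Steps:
I(r, U) = U + 2*r (I(r, U) = (U + r) + r = U + 2*r)
v(h) = 1
n(O, p) = 0 (n(O, p) = -8*0*p = -0 = -8*0 = 0)
((n(I(13, 7), -495) - 1*179063) + 381243)*(-228712 + 47281) = ((0 - 1*179063) + 381243)*(-228712 + 47281) = ((0 - 179063) + 381243)*(-181431) = (-179063 + 381243)*(-181431) = 202180*(-181431) = -36681719580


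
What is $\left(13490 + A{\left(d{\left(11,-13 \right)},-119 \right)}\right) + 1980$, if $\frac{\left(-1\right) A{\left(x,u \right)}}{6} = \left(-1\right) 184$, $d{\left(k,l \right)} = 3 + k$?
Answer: $16574$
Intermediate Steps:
$A{\left(x,u \right)} = 1104$ ($A{\left(x,u \right)} = - 6 \left(\left(-1\right) 184\right) = \left(-6\right) \left(-184\right) = 1104$)
$\left(13490 + A{\left(d{\left(11,-13 \right)},-119 \right)}\right) + 1980 = \left(13490 + 1104\right) + 1980 = 14594 + 1980 = 16574$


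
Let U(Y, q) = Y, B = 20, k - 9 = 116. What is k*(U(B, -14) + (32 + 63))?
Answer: 14375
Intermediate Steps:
k = 125 (k = 9 + 116 = 125)
k*(U(B, -14) + (32 + 63)) = 125*(20 + (32 + 63)) = 125*(20 + 95) = 125*115 = 14375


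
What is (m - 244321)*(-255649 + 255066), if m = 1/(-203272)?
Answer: 28953889476479/203272 ≈ 1.4244e+8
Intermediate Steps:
m = -1/203272 ≈ -4.9195e-6
(m - 244321)*(-255649 + 255066) = (-1/203272 - 244321)*(-255649 + 255066) = -49663618313/203272*(-583) = 28953889476479/203272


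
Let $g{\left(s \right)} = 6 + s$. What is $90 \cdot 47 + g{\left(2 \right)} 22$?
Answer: $4406$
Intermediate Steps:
$90 \cdot 47 + g{\left(2 \right)} 22 = 90 \cdot 47 + \left(6 + 2\right) 22 = 4230 + 8 \cdot 22 = 4230 + 176 = 4406$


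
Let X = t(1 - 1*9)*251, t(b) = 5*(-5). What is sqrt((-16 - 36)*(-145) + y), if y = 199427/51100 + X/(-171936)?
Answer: sqrt(10109999471239055262)/36608040 ≈ 86.856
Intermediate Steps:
t(b) = -25
X = -6275 (X = -25*251 = -6275)
y = 8652333293/2196482400 (y = 199427/51100 - 6275/(-171936) = 199427*(1/51100) - 6275*(-1/171936) = 199427/51100 + 6275/171936 = 8652333293/2196482400 ≈ 3.9392)
sqrt((-16 - 36)*(-145) + y) = sqrt((-16 - 36)*(-145) + 8652333293/2196482400) = sqrt(-52*(-145) + 8652333293/2196482400) = sqrt(7540 + 8652333293/2196482400) = sqrt(16570129629293/2196482400) = sqrt(10109999471239055262)/36608040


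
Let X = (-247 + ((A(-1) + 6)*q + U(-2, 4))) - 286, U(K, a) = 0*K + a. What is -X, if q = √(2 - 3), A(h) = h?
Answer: 529 - 5*I ≈ 529.0 - 5.0*I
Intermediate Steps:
U(K, a) = a (U(K, a) = 0 + a = a)
q = I (q = √(-1) = I ≈ 1.0*I)
X = -529 + 5*I (X = (-247 + ((-1 + 6)*I + 4)) - 286 = (-247 + (5*I + 4)) - 286 = (-247 + (4 + 5*I)) - 286 = (-243 + 5*I) - 286 = -529 + 5*I ≈ -529.0 + 5.0*I)
-X = -(-529 + 5*I) = 529 - 5*I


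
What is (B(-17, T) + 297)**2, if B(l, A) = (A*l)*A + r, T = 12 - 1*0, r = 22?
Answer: 4532641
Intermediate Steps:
T = 12 (T = 12 + 0 = 12)
B(l, A) = 22 + l*A**2 (B(l, A) = (A*l)*A + 22 = l*A**2 + 22 = 22 + l*A**2)
(B(-17, T) + 297)**2 = ((22 - 17*12**2) + 297)**2 = ((22 - 17*144) + 297)**2 = ((22 - 2448) + 297)**2 = (-2426 + 297)**2 = (-2129)**2 = 4532641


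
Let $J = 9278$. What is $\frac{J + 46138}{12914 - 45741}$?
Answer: $- \frac{55416}{32827} \approx -1.6881$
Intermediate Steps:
$\frac{J + 46138}{12914 - 45741} = \frac{9278 + 46138}{12914 - 45741} = \frac{55416}{-32827} = 55416 \left(- \frac{1}{32827}\right) = - \frac{55416}{32827}$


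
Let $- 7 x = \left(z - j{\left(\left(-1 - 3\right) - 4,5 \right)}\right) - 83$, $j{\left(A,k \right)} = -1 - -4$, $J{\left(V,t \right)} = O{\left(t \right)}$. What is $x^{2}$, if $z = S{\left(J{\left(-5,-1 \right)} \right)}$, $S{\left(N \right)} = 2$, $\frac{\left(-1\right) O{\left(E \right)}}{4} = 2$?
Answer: $144$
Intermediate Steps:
$O{\left(E \right)} = -8$ ($O{\left(E \right)} = \left(-4\right) 2 = -8$)
$J{\left(V,t \right)} = -8$
$j{\left(A,k \right)} = 3$ ($j{\left(A,k \right)} = -1 + 4 = 3$)
$z = 2$
$x = 12$ ($x = - \frac{\left(2 - 3\right) - 83}{7} = - \frac{-1 - 83}{7} = \left(- \frac{1}{7}\right) \left(-84\right) = 12$)
$x^{2} = 12^{2} = 144$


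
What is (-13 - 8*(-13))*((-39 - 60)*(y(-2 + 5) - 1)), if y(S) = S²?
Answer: -72072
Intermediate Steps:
(-13 - 8*(-13))*((-39 - 60)*(y(-2 + 5) - 1)) = (-13 - 8*(-13))*((-39 - 60)*((-2 + 5)² - 1)) = (-13 + 104)*(-99*(3² - 1)) = 91*(-99*(9 - 1)) = 91*(-99*8) = 91*(-792) = -72072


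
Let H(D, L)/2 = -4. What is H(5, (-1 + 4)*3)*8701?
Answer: -69608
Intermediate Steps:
H(D, L) = -8 (H(D, L) = 2*(-4) = -8)
H(5, (-1 + 4)*3)*8701 = -8*8701 = -69608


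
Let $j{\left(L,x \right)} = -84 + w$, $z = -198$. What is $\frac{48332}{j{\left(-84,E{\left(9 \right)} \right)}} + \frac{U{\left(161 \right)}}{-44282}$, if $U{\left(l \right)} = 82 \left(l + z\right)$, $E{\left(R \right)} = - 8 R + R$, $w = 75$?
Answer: $- \frac{1070105159}{199269} \approx -5370.2$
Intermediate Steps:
$E{\left(R \right)} = - 7 R$
$j{\left(L,x \right)} = -9$ ($j{\left(L,x \right)} = -84 + 75 = -9$)
$U{\left(l \right)} = -16236 + 82 l$ ($U{\left(l \right)} = 82 \left(l - 198\right) = 82 \left(-198 + l\right) = -16236 + 82 l$)
$\frac{48332}{j{\left(-84,E{\left(9 \right)} \right)}} + \frac{U{\left(161 \right)}}{-44282} = \frac{48332}{-9} + \frac{-16236 + 82 \cdot 161}{-44282} = 48332 \left(- \frac{1}{9}\right) + \left(-16236 + 13202\right) \left(- \frac{1}{44282}\right) = - \frac{48332}{9} - - \frac{1517}{22141} = - \frac{48332}{9} + \frac{1517}{22141} = - \frac{1070105159}{199269}$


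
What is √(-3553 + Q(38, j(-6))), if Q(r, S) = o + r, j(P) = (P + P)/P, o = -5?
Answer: 8*I*√55 ≈ 59.33*I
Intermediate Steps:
j(P) = 2 (j(P) = (2*P)/P = 2)
Q(r, S) = -5 + r
√(-3553 + Q(38, j(-6))) = √(-3553 + (-5 + 38)) = √(-3553 + 33) = √(-3520) = 8*I*√55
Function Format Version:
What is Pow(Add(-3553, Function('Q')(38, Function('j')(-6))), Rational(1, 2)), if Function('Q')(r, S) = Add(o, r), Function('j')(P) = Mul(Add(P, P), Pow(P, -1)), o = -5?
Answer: Mul(8, I, Pow(55, Rational(1, 2))) ≈ Mul(59.330, I)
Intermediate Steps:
Function('j')(P) = 2 (Function('j')(P) = Mul(Mul(2, P), Pow(P, -1)) = 2)
Function('Q')(r, S) = Add(-5, r)
Pow(Add(-3553, Function('Q')(38, Function('j')(-6))), Rational(1, 2)) = Pow(Add(-3553, Add(-5, 38)), Rational(1, 2)) = Pow(Add(-3553, 33), Rational(1, 2)) = Pow(-3520, Rational(1, 2)) = Mul(8, I, Pow(55, Rational(1, 2)))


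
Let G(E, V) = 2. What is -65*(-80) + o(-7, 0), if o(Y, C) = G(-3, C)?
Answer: 5202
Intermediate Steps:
o(Y, C) = 2
-65*(-80) + o(-7, 0) = -65*(-80) + 2 = 5200 + 2 = 5202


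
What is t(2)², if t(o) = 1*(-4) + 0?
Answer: 16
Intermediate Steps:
t(o) = -4 (t(o) = -4 + 0 = -4)
t(2)² = (-4)² = 16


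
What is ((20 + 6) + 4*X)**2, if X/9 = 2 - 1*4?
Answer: 2116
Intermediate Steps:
X = -18 (X = 9*(2 - 1*4) = 9*(2 - 4) = 9*(-2) = -18)
((20 + 6) + 4*X)**2 = ((20 + 6) + 4*(-18))**2 = (26 - 72)**2 = (-46)**2 = 2116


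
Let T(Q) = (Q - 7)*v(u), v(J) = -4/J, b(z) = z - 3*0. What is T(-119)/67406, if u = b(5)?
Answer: 252/168515 ≈ 0.0014954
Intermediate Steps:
b(z) = z (b(z) = z + 0 = z)
u = 5
T(Q) = 28/5 - 4*Q/5 (T(Q) = (Q - 7)*(-4/5) = (-7 + Q)*(-4*⅕) = (-7 + Q)*(-⅘) = 28/5 - 4*Q/5)
T(-119)/67406 = (28/5 - ⅘*(-119))/67406 = (28/5 + 476/5)*(1/67406) = (504/5)*(1/67406) = 252/168515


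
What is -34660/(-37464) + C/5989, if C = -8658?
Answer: -29196143/56092974 ≈ -0.52050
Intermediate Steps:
-34660/(-37464) + C/5989 = -34660/(-37464) - 8658/5989 = -34660*(-1/37464) - 8658*1/5989 = 8665/9366 - 8658/5989 = -29196143/56092974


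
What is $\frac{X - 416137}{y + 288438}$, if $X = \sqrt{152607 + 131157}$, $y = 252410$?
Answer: $- \frac{416137}{540848} + \frac{\sqrt{70941}}{270424} \approx -0.76843$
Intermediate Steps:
$X = 2 \sqrt{70941}$ ($X = \sqrt{283764} = 2 \sqrt{70941} \approx 532.7$)
$\frac{X - 416137}{y + 288438} = \frac{2 \sqrt{70941} - 416137}{252410 + 288438} = \frac{-416137 + 2 \sqrt{70941}}{540848} = \left(-416137 + 2 \sqrt{70941}\right) \frac{1}{540848} = - \frac{416137}{540848} + \frac{\sqrt{70941}}{270424}$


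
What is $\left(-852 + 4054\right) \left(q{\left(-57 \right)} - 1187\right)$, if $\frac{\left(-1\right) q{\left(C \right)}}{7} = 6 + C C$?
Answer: $-76758344$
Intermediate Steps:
$q{\left(C \right)} = -42 - 7 C^{2}$ ($q{\left(C \right)} = - 7 \left(6 + C C\right) = - 7 \left(6 + C^{2}\right) = -42 - 7 C^{2}$)
$\left(-852 + 4054\right) \left(q{\left(-57 \right)} - 1187\right) = \left(-852 + 4054\right) \left(\left(-42 - 7 \left(-57\right)^{2}\right) - 1187\right) = 3202 \left(\left(-42 - 22743\right) - 1187\right) = 3202 \left(-22785 - 1187\right) = 3202 \left(-23972\right) = -76758344$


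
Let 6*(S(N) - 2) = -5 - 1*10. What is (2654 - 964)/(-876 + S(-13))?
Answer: -3380/1753 ≈ -1.9281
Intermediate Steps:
S(N) = -½ (S(N) = 2 + (-5 - 1*10)/6 = 2 + (-5 - 10)/6 = 2 + (⅙)*(-15) = 2 - 5/2 = -½)
(2654 - 964)/(-876 + S(-13)) = (2654 - 964)/(-876 - ½) = 1690/(-1753/2) = 1690*(-2/1753) = -3380/1753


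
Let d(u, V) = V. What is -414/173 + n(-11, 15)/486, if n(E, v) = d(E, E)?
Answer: -203107/84078 ≈ -2.4157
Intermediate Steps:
n(E, v) = E
-414/173 + n(-11, 15)/486 = -414/173 - 11/486 = -203107/84078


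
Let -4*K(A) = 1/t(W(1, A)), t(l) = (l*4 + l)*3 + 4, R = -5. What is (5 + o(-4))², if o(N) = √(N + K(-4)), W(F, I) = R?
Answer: (710 + I*√80585)²/20164 ≈ 21.004 + 19.991*I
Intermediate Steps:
W(F, I) = -5
t(l) = 4 + 15*l (t(l) = (4*l + l)*3 + 4 = (5*l)*3 + 4 = 15*l + 4 = 4 + 15*l)
K(A) = 1/284 (K(A) = -1/(4*(4 + 15*(-5))) = -1/(4*(4 - 75)) = -¼/(-71) = -¼*(-1/71) = 1/284)
o(N) = √(1/284 + N) (o(N) = √(N + 1/284) = √(1/284 + N))
(5 + o(-4))² = (5 + √(71 + 20164*(-4))/142)² = (5 + √(71 - 80656)/142)² = (5 + √(-80585)/142)² = (5 + (I*√80585)/142)² = (5 + I*√80585/142)²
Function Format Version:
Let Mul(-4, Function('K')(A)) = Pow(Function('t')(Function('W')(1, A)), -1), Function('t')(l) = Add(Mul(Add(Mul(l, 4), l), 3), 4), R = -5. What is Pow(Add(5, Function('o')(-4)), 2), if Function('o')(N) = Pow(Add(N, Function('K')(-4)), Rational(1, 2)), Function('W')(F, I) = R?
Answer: Mul(Rational(1, 20164), Pow(Add(710, Mul(I, Pow(80585, Rational(1, 2)))), 2)) ≈ Add(21.004, Mul(19.991, I))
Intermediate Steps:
Function('W')(F, I) = -5
Function('t')(l) = Add(4, Mul(15, l)) (Function('t')(l) = Add(Mul(Add(Mul(4, l), l), 3), 4) = Add(Mul(Mul(5, l), 3), 4) = Add(Mul(15, l), 4) = Add(4, Mul(15, l)))
Function('K')(A) = Rational(1, 284) (Function('K')(A) = Mul(Rational(-1, 4), Pow(Add(4, Mul(15, -5)), -1)) = Mul(Rational(-1, 4), Pow(Add(4, -75), -1)) = Mul(Rational(-1, 4), Pow(-71, -1)) = Mul(Rational(-1, 4), Rational(-1, 71)) = Rational(1, 284))
Function('o')(N) = Pow(Add(Rational(1, 284), N), Rational(1, 2)) (Function('o')(N) = Pow(Add(N, Rational(1, 284)), Rational(1, 2)) = Pow(Add(Rational(1, 284), N), Rational(1, 2)))
Pow(Add(5, Function('o')(-4)), 2) = Pow(Add(5, Mul(Rational(1, 142), Pow(Add(71, Mul(20164, -4)), Rational(1, 2)))), 2) = Pow(Add(5, Mul(Rational(1, 142), Pow(Add(71, -80656), Rational(1, 2)))), 2) = Pow(Add(5, Mul(Rational(1, 142), Pow(-80585, Rational(1, 2)))), 2) = Pow(Add(5, Mul(Rational(1, 142), Mul(I, Pow(80585, Rational(1, 2))))), 2) = Pow(Add(5, Mul(Rational(1, 142), I, Pow(80585, Rational(1, 2)))), 2)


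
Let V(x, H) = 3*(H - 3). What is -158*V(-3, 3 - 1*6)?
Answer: 2844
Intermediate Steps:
V(x, H) = -9 + 3*H (V(x, H) = 3*(-3 + H) = -9 + 3*H)
-158*V(-3, 3 - 1*6) = -158*(-9 + 3*(3 - 1*6)) = -158*(-9 + 3*(3 - 6)) = -158*(-9 + 3*(-3)) = -158*(-9 - 9) = -158*(-18) = 2844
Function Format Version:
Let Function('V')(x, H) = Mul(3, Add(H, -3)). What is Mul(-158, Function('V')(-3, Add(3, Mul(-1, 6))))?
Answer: 2844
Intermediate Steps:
Function('V')(x, H) = Add(-9, Mul(3, H)) (Function('V')(x, H) = Mul(3, Add(-3, H)) = Add(-9, Mul(3, H)))
Mul(-158, Function('V')(-3, Add(3, Mul(-1, 6)))) = Mul(-158, Add(-9, Mul(3, Add(3, Mul(-1, 6))))) = Mul(-158, Add(-9, Mul(3, Add(3, -6)))) = Mul(-158, Add(-9, Mul(3, -3))) = Mul(-158, Add(-9, -9)) = Mul(-158, -18) = 2844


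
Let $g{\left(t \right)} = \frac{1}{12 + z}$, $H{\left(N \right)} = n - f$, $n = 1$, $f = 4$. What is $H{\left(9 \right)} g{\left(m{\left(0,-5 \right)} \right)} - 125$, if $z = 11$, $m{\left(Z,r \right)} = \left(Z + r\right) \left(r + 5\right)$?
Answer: $- \frac{2878}{23} \approx -125.13$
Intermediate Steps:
$m{\left(Z,r \right)} = \left(5 + r\right) \left(Z + r\right)$ ($m{\left(Z,r \right)} = \left(Z + r\right) \left(5 + r\right) = \left(5 + r\right) \left(Z + r\right)$)
$H{\left(N \right)} = -3$ ($H{\left(N \right)} = 1 - 4 = -3$)
$g{\left(t \right)} = \frac{1}{23}$ ($g{\left(t \right)} = \frac{1}{12 + 11} = \frac{1}{23}$)
$H{\left(9 \right)} g{\left(m{\left(0,-5 \right)} \right)} - 125 = \left(-3\right) \frac{1}{23} - 125 = - \frac{3}{23} - 125 = - \frac{2878}{23}$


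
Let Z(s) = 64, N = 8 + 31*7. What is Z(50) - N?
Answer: -161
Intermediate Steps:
N = 225 (N = 8 + 217 = 225)
Z(50) - N = 64 - 1*225 = 64 - 225 = -161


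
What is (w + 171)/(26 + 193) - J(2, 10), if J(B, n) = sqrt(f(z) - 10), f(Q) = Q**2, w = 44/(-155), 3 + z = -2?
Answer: 26461/33945 - sqrt(15) ≈ -3.0935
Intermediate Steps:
z = -5 (z = -3 - 2 = -5)
w = -44/155 (w = 44*(-1/155) = -44/155 ≈ -0.28387)
J(B, n) = sqrt(15) (J(B, n) = sqrt((-5)**2 - 10) = sqrt(25 - 10) = sqrt(15))
(w + 171)/(26 + 193) - J(2, 10) = (-44/155 + 171)/(26 + 193) - sqrt(15) = (26461/155)/219 - sqrt(15) = (26461/155)*(1/219) - sqrt(15) = 26461/33945 - sqrt(15)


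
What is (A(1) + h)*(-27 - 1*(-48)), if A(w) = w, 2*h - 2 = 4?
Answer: 84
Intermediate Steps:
h = 3 (h = 1 + (1/2)*4 = 1 + 2 = 3)
(A(1) + h)*(-27 - 1*(-48)) = (1 + 3)*(-27 - 1*(-48)) = 4*(-27 + 48) = 4*21 = 84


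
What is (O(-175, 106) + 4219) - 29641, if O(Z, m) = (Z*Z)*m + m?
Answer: 3220934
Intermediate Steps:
O(Z, m) = m + m*Z**2 (O(Z, m) = Z**2*m + m = m*Z**2 + m = m + m*Z**2)
(O(-175, 106) + 4219) - 29641 = (106*(1 + (-175)**2) + 4219) - 29641 = (106*(1 + 30625) + 4219) - 29641 = (106*30626 + 4219) - 29641 = (3246356 + 4219) - 29641 = 3250575 - 29641 = 3220934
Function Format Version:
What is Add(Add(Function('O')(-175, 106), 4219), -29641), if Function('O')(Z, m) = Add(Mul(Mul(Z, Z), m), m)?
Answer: 3220934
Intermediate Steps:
Function('O')(Z, m) = Add(m, Mul(m, Pow(Z, 2))) (Function('O')(Z, m) = Add(Mul(Pow(Z, 2), m), m) = Add(Mul(m, Pow(Z, 2)), m) = Add(m, Mul(m, Pow(Z, 2))))
Add(Add(Function('O')(-175, 106), 4219), -29641) = Add(Add(Mul(106, Add(1, Pow(-175, 2))), 4219), -29641) = Add(Add(Mul(106, Add(1, 30625)), 4219), -29641) = Add(Add(Mul(106, 30626), 4219), -29641) = Add(Add(3246356, 4219), -29641) = Add(3250575, -29641) = 3220934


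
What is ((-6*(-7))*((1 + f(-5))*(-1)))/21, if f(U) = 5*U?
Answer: 48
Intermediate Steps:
((-6*(-7))*((1 + f(-5))*(-1)))/21 = ((-6*(-7))*((1 + 5*(-5))*(-1)))/21 = (42*((1 - 25)*(-1)))*(1/21) = (42*(-24*(-1)))*(1/21) = (42*24)*(1/21) = 1008*(1/21) = 48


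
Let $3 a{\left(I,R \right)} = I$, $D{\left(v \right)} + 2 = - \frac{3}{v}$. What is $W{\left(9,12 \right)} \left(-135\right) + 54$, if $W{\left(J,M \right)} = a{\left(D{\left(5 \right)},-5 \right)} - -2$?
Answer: $-99$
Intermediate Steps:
$D{\left(v \right)} = -2 - \frac{3}{v}$
$a{\left(I,R \right)} = \frac{I}{3}$
$W{\left(J,M \right)} = \frac{17}{15}$ ($W{\left(J,M \right)} = \frac{-2 - \frac{3}{5}}{3} - -2 = \frac{-2 - \frac{3}{5}}{3} + 2 = \frac{1}{3} \left(- \frac{13}{5}\right) + 2 = - \frac{13}{15} + 2 = \frac{17}{15}$)
$W{\left(9,12 \right)} \left(-135\right) + 54 = \frac{17}{15} \left(-135\right) + 54 = -153 + 54 = -99$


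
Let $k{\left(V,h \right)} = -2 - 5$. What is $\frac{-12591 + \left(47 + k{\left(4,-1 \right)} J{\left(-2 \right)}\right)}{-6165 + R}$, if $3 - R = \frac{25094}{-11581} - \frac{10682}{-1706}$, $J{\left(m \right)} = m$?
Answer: $\frac{3536536294}{1740352543} \approx 2.0321$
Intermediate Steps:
$k{\left(V,h \right)} = -7$
$R = - \frac{10813160}{9878593}$ ($R = 3 - \left(\frac{25094}{-11581} - \frac{10682}{-1706}\right) = 3 - \left(25094 \left(- \frac{1}{11581}\right) - - \frac{5341}{853}\right) = 3 - \left(- \frac{25094}{11581} + \frac{5341}{853}\right) = 3 - \frac{40448939}{9878593} = - \frac{10813160}{9878593} \approx -1.0946$)
$\frac{-12591 + \left(47 + k{\left(4,-1 \right)} J{\left(-2 \right)}\right)}{-6165 + R} = \frac{-12591 + \left(47 - -14\right)}{-6165 - \frac{10813160}{9878593}} = \frac{-12591 + \left(47 + 14\right)}{- \frac{60912339005}{9878593}} = \left(-12591 + 61\right) \left(- \frac{9878593}{60912339005}\right) = \left(-12530\right) \left(- \frac{9878593}{60912339005}\right) = \frac{3536536294}{1740352543}$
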